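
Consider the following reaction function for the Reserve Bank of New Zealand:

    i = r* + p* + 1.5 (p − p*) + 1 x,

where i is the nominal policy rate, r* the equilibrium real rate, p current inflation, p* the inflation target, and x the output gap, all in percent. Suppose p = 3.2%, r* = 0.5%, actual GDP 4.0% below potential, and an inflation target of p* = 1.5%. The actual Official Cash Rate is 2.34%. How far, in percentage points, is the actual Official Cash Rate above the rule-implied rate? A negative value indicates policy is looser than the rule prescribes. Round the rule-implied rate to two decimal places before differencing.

1.79 pp

Output 4.0% below potential → x = -4.0.
i = 0.5 + 1.5 + 1.5 × (3.2 − 1.5) + 1 × (-4.0)
   = 0.5 + 1.5 + 2.55 − 4 = 0.55
Deviation = 2.34 − 0.55 = 1.79 pp.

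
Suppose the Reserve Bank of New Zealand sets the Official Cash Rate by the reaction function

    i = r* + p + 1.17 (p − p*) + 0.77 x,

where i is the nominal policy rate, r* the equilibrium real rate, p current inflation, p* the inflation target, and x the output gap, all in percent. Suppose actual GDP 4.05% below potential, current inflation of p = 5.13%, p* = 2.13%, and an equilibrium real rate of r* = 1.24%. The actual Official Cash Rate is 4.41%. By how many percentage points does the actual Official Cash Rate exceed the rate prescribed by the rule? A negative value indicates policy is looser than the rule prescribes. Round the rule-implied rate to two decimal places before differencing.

Output 4.05% below potential → x = -4.05.
i = 1.24 + 5.13 + 1.17 × (5.13 − 2.13) + 0.77 × (-4.05)
   = 1.24 + 5.13 + 3.51 − 3.1185 = 6.76
Deviation = 4.41 − 6.76 = -2.35 pp.

-2.35 pp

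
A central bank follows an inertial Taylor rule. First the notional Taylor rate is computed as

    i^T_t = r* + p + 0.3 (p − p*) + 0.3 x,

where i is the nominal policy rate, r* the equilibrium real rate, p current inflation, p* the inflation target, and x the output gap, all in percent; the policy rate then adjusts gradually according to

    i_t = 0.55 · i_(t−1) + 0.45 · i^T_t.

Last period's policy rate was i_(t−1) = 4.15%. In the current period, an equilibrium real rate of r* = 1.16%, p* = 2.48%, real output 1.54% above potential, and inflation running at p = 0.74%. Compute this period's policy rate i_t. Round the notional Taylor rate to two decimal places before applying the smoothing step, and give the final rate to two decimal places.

3.11%

Output 1.54% above potential → x = 1.54.
i^T_t = 1.16 + 0.74 + 0.3 × (0.74 − 2.48) + 0.3 × 1.54
   = 1.16 + 0.74 − 0.522 + 0.462 = 1.84
i_t = 0.55 × 4.15 + 0.45 × 1.84 = 2.2825 + 0.828 = 3.11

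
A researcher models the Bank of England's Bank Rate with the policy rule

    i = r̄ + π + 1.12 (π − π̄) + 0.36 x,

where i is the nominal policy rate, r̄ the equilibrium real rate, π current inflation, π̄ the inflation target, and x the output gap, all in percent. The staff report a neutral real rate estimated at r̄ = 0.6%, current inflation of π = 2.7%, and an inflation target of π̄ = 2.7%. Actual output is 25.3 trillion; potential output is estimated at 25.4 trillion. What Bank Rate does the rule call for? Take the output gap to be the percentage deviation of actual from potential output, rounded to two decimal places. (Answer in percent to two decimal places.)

3.16%

Output gap = 100 × (25.3 − 25.4) / 25.4 = -0.39%.
i = 0.60 + 2.70 + 1.12 × (2.70 − 2.70) + 0.36 × (-0.39)
   = 0.60 + 2.7 + 0 − 0.1404 = 3.16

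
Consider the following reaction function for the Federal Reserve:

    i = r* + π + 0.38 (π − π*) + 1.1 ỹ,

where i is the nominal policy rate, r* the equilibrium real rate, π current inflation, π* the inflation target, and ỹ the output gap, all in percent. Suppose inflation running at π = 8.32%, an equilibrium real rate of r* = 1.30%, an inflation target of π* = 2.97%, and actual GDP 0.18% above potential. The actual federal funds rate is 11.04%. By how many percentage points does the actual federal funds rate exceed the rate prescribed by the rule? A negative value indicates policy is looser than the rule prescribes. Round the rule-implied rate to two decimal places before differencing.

-0.81 pp

Output 0.18% above potential → ỹ = 0.18.
i = 1.30 + 8.32 + 0.38 × (8.32 − 2.97) + 1.1 × 0.18
   = 1.30 + 8.32 + 2.033 + 0.198 = 11.85
Deviation = 11.04 − 11.85 = -0.81 pp.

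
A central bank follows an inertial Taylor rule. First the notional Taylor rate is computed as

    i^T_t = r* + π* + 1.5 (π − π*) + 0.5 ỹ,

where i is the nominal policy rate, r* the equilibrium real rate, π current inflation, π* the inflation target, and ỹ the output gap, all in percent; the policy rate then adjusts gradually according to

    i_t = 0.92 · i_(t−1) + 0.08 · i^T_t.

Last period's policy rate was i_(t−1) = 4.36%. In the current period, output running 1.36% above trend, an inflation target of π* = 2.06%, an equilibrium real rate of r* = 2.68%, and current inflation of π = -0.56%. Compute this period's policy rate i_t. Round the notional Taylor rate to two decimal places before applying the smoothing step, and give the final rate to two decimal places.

Output 1.36% above potential → ỹ = 1.36.
i^T_t = 2.68 + 2.06 + 1.5 × (-0.56 − 2.06) + 0.5 × 1.36
   = 2.68 + 2.06 − 3.93 + 0.68 = 1.49
i_t = 0.92 × 4.36 + 0.08 × 1.49 = 4.0112 + 0.1192 = 4.13

4.13%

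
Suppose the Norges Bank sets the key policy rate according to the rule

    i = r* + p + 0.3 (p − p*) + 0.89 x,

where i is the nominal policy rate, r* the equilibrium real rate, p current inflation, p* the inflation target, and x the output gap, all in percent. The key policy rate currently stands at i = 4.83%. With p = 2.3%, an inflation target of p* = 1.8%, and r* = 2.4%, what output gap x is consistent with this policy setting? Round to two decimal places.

-0.02%

0.89 x = 4.83 − 2.4 − 2.3 − 0.3 × (2.3 − 1.8) = -0.02
x = -0.02 / 0.89 = -0.02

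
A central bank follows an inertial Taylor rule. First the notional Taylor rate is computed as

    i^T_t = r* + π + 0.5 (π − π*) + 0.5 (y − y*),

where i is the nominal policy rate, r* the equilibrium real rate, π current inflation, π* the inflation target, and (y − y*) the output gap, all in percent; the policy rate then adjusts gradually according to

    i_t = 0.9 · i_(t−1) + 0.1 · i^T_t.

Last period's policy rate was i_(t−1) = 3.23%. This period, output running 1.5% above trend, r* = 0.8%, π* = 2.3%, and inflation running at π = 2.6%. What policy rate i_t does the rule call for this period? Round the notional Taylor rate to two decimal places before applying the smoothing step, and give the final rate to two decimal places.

3.34%

Output 1.5% above potential → (y − y*) = 1.5.
i^T_t = 0.8 + 2.6 + 0.5 × (2.6 − 2.3) + 0.5 × 1.5
   = 0.8 + 2.6 + 0.15 + 0.75 = 4.30
i_t = 0.9 × 3.23 + 0.1 × 4.30 = 2.907 + 0.43 = 3.34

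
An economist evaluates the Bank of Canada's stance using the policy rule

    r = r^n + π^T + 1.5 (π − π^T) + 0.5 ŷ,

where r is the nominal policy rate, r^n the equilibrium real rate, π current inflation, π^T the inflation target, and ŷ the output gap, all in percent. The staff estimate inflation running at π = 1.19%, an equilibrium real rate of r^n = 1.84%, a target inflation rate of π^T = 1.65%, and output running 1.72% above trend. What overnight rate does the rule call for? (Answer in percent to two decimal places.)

Output 1.72% above potential → ŷ = 1.72.
r = 1.84 + 1.65 + 1.5 × (1.19 − 1.65) + 0.5 × 1.72
   = 1.84 + 1.65 − 0.69 + 0.86 = 3.66

3.66%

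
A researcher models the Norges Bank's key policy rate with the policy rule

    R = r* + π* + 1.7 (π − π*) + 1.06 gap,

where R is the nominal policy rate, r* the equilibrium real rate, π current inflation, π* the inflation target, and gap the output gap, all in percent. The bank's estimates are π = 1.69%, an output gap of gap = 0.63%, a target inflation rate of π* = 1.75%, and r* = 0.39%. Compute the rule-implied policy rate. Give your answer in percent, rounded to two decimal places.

R = 0.39 + 1.75 + 1.7 × (1.69 − 1.75) + 1.06 × 0.63
   = 0.39 + 1.75 − 0.102 + 0.6678 = 2.71

2.71%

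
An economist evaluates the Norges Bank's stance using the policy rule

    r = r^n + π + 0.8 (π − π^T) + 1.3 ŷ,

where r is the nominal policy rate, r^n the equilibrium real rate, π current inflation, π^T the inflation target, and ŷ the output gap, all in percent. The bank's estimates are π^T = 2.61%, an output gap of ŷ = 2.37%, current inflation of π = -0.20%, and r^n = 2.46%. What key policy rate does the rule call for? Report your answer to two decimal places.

3.09%

r = 2.46 + (-0.20) + 0.8 × (-0.20 − 2.61) + 1.3 × 2.37
   = 2.46 − 0.2 − 2.248 + 3.081 = 3.09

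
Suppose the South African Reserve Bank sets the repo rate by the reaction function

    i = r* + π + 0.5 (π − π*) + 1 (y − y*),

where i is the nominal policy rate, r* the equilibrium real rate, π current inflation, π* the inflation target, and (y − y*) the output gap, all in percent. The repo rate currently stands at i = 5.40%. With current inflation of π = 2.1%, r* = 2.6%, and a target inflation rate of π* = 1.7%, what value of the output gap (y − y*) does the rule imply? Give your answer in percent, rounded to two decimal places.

1 (y − y*) = 5.40 − 2.6 − 2.1 − 0.5 × (2.1 − 1.7) = 0.5
(y − y*) = 0.5 / 1 = 0.50

0.50%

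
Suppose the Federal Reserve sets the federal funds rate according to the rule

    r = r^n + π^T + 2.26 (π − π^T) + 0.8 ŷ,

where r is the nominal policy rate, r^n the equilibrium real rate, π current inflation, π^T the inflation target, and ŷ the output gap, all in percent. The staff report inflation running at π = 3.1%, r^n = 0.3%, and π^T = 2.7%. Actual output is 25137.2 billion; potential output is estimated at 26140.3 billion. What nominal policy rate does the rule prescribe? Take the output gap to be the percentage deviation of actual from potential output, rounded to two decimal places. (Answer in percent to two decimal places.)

Output gap = 100 × (25137.2 − 26140.3) / 26140.3 = -3.84%.
r = 0.30 + 2.70 + 2.26 × (3.10 − 2.70) + 0.8 × (-3.84)
   = 0.30 + 2.7 + 0.904 − 3.072 = 0.83

0.83%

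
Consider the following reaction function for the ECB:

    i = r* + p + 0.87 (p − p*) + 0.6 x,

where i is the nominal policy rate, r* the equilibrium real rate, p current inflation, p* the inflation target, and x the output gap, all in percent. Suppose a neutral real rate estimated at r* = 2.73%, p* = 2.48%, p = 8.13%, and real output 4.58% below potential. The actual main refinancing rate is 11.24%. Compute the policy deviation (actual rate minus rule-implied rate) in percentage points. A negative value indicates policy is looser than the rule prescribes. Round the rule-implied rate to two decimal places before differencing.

Output 4.58% below potential → x = -4.58.
i = 2.73 + 8.13 + 0.87 × (8.13 − 2.48) + 0.6 × (-4.58)
   = 2.73 + 8.13 + 4.9155 − 2.748 = 13.03
Deviation = 11.24 − 13.03 = -1.79 pp.

-1.79 pp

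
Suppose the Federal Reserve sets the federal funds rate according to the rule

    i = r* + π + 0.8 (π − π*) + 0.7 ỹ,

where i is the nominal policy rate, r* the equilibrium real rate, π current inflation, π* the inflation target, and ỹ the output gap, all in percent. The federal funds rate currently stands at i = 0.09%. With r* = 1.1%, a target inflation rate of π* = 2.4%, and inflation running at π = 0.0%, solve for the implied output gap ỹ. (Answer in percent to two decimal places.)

0.7 ỹ = 0.09 − 1.1 − 0.0 − 0.8 × (0.0 − 2.4) = 0.91
ỹ = 0.91 / 0.7 = 1.30

1.30%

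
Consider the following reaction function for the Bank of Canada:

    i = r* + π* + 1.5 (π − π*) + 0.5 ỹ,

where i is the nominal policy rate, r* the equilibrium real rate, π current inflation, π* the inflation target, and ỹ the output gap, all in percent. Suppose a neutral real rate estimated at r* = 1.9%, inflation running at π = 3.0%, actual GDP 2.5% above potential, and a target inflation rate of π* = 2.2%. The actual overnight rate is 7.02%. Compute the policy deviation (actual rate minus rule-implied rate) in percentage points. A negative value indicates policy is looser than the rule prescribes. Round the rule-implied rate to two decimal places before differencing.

0.47 pp

Output 2.5% above potential → ỹ = 2.5.
i = 1.9 + 2.2 + 1.5 × (3.0 − 2.2) + 0.5 × 2.5
   = 1.9 + 2.2 + 1.2 + 1.25 = 6.55
Deviation = 7.02 − 6.55 = 0.47 pp.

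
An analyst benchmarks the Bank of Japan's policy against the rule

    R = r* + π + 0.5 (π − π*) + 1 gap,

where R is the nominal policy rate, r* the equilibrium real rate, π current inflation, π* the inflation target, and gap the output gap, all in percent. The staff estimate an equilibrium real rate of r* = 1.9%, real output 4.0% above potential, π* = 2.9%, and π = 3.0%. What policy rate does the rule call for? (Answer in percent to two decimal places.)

Output 4.0% above potential → gap = 4.0.
R = 1.9 + 3.0 + 0.5 × (3.0 − 2.9) + 1 × 4.0
   = 1.9 + 3 + 0.05 + 4 = 8.95

8.95%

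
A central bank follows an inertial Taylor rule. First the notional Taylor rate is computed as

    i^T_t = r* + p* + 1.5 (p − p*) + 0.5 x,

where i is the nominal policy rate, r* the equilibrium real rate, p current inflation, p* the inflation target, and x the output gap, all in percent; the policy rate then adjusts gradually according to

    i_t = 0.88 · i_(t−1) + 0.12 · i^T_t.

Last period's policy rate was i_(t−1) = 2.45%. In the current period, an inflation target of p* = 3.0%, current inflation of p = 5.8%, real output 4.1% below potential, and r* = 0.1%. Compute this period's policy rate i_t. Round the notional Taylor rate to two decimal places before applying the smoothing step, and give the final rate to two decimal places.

2.79%

Output 4.1% below potential → x = -4.1.
i^T_t = 0.1 + 3.0 + 1.5 × (5.8 − 3.0) + 0.5 × (-4.1)
   = 0.1 + 3 + 4.2 − 2.05 = 5.25
i_t = 0.88 × 2.45 + 0.12 × 5.25 = 2.156 + 0.63 = 2.79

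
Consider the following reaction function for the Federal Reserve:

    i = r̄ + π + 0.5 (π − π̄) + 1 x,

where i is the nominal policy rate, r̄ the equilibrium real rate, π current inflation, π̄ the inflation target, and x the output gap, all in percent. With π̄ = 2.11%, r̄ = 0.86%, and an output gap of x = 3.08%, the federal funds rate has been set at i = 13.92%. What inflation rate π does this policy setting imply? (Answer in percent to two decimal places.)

Collecting π: i = r̄ + (1 + 0.5) π − 0.5 π̄ + 1 x
1.5 π = 13.92 − 0.86 + 0.5 × 2.11 − 1 × 3.08 = 11.035
π = 11.035 / 1.5 = 7.36

7.36%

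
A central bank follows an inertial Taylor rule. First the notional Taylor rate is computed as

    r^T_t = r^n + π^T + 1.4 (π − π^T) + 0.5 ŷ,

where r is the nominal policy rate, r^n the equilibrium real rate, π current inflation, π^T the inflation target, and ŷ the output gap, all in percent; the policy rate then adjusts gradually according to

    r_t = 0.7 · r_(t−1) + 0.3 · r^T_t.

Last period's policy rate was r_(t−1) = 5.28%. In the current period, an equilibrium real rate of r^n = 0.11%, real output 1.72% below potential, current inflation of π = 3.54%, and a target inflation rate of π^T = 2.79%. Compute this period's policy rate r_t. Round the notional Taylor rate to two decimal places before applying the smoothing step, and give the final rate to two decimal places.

Output 1.72% below potential → ŷ = -1.72.
r^T_t = 0.11 + 2.79 + 1.4 × (3.54 − 2.79) + 0.5 × (-1.72)
   = 0.11 + 2.79 + 1.05 − 0.86 = 3.09
r_t = 0.7 × 5.28 + 0.3 × 3.09 = 3.696 + 0.927 = 4.62

4.62%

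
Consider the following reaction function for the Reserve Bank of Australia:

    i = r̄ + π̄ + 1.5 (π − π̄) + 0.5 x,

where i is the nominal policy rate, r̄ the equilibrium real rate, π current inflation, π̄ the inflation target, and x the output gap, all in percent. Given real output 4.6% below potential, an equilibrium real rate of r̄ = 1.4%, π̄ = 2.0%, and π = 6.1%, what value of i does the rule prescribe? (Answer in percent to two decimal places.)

7.25%

Output 4.6% below potential → x = -4.6.
i = 1.4 + 2.0 + 1.5 × (6.1 − 2.0) + 0.5 × (-4.6)
   = 1.4 + 2 + 6.15 − 2.3 = 7.25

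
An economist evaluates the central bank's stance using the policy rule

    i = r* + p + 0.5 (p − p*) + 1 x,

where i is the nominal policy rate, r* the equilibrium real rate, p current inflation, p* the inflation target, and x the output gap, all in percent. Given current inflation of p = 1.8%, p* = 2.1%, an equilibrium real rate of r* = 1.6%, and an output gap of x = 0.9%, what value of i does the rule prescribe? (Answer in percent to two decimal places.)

i = 1.6 + 1.8 + 0.5 × (1.8 − 2.1) + 1 × 0.9
   = 1.6 + 1.8 − 0.15 + 0.9 = 4.15

4.15%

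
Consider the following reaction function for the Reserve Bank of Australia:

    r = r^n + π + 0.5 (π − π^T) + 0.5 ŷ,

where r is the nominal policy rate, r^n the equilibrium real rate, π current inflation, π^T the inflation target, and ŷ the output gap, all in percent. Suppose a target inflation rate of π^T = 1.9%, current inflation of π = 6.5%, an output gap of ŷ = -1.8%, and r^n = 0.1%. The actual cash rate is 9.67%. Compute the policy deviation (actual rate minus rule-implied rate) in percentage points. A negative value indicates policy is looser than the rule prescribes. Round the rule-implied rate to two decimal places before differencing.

r = 0.1 + 6.5 + 0.5 × (6.5 − 1.9) + 0.5 × (-1.8)
   = 0.1 + 6.5 + 2.3 − 0.9 = 8.00
Deviation = 9.67 − 8.00 = 1.67 pp.

1.67 pp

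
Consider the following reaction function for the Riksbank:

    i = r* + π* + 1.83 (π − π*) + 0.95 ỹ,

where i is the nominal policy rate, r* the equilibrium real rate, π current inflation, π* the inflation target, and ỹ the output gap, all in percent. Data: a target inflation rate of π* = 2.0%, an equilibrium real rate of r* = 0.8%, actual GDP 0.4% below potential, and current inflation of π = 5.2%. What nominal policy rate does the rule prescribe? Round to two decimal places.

8.28%

Output 0.4% below potential → ỹ = -0.4.
i = 0.8 + 2.0 + 1.83 × (5.2 − 2.0) + 0.95 × (-0.4)
   = 0.8 + 2 + 5.856 − 0.38 = 8.28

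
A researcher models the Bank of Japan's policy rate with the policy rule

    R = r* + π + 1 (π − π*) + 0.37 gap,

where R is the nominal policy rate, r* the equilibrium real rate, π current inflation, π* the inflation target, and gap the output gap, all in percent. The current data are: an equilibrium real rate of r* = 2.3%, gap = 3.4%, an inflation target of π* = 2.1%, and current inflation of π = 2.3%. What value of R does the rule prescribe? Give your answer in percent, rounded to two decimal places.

6.06%

R = 2.3 + 2.3 + 1 × (2.3 − 2.1) + 0.37 × 3.4
   = 2.3 + 2.3 + 0.2 + 1.258 = 6.06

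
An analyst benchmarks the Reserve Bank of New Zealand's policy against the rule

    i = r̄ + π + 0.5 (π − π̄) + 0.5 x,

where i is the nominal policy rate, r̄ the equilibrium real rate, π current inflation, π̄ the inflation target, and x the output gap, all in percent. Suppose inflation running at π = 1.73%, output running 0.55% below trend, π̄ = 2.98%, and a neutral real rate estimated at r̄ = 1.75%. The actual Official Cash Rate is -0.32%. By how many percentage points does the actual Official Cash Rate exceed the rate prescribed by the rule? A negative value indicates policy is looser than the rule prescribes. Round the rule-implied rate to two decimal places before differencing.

-2.90 pp

Output 0.55% below potential → x = -0.55.
i = 1.75 + 1.73 + 0.5 × (1.73 − 2.98) + 0.5 × (-0.55)
   = 1.75 + 1.73 − 0.625 − 0.275 = 2.58
Deviation = -0.32 − 2.58 = -2.90 pp.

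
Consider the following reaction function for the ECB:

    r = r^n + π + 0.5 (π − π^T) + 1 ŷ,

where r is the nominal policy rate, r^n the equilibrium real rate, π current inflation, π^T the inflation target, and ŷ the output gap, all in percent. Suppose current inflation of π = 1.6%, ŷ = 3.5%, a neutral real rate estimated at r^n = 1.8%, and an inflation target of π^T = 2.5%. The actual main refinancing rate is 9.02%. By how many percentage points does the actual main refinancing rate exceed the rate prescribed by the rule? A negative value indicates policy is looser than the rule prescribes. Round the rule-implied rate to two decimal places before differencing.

2.57 pp

r = 1.8 + 1.6 + 0.5 × (1.6 − 2.5) + 1 × 3.5
   = 1.8 + 1.6 − 0.45 + 3.5 = 6.45
Deviation = 9.02 − 6.45 = 2.57 pp.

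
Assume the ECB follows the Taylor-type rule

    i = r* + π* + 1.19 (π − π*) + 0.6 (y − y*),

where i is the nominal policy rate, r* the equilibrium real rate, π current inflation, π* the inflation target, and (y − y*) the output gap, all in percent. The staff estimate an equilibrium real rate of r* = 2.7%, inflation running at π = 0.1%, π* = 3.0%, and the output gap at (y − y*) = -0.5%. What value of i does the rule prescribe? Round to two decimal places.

i = 2.7 + 3.0 + 1.19 × (0.1 − 3.0) + 0.6 × (-0.5)
   = 2.7 + 3 − 3.451 − 0.3 = 1.95

1.95%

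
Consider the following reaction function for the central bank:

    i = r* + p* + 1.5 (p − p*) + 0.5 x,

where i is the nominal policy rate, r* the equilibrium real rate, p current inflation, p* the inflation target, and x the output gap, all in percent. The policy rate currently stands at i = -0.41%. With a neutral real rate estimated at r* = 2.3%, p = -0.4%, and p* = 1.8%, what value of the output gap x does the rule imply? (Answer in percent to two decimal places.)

-2.42%

0.5 x = -0.41 − 2.3 − 1.8 − 1.5 × ((-0.4) − 1.8) = -1.21
x = -1.21 / 0.5 = -2.42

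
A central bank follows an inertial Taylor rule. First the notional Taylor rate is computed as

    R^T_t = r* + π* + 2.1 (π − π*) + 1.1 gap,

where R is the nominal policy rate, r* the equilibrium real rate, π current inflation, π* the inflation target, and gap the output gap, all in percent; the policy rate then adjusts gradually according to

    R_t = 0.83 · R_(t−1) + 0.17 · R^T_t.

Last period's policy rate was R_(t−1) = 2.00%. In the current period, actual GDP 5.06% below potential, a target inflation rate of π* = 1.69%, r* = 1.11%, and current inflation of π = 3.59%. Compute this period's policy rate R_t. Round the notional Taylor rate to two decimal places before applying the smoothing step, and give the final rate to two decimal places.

Output 5.06% below potential → gap = -5.06.
R^T_t = 1.11 + 1.69 + 2.1 × (3.59 − 1.69) + 1.1 × (-5.06)
   = 1.11 + 1.69 + 3.99 − 5.566 = 1.22
R_t = 0.83 × 2.00 + 0.17 × 1.22 = 1.66 + 0.2074 = 1.87

1.87%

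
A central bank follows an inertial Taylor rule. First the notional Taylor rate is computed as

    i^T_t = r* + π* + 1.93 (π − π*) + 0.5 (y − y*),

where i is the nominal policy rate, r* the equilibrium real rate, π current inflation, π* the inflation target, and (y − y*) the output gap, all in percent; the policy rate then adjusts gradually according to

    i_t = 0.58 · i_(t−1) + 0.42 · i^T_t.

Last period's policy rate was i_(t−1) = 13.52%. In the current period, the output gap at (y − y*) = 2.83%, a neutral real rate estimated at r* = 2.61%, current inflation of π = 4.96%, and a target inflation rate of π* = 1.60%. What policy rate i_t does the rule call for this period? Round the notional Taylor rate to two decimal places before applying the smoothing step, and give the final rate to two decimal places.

i^T_t = 2.61 + 1.60 + 1.93 × (4.96 − 1.60) + 0.5 × 2.83
   = 2.61 + 1.6 + 6.4848 + 1.415 = 12.11
i_t = 0.58 × 13.52 + 0.42 × 12.11 = 7.8416 + 5.0862 = 12.93

12.93%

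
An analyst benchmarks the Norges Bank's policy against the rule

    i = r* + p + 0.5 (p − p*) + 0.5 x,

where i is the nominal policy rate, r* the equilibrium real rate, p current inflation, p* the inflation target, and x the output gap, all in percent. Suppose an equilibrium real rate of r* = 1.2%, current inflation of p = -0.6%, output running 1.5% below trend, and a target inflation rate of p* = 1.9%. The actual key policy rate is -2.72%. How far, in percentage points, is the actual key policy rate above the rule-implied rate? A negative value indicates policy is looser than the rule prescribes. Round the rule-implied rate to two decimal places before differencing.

-1.32 pp

Output 1.5% below potential → x = -1.5.
i = 1.2 + (-0.6) + 0.5 × (-0.6 − 1.9) + 0.5 × (-1.5)
   = 1.2 − 0.6 − 1.25 − 0.75 = -1.40
Deviation = -2.72 − (-1.40) = -1.32 pp.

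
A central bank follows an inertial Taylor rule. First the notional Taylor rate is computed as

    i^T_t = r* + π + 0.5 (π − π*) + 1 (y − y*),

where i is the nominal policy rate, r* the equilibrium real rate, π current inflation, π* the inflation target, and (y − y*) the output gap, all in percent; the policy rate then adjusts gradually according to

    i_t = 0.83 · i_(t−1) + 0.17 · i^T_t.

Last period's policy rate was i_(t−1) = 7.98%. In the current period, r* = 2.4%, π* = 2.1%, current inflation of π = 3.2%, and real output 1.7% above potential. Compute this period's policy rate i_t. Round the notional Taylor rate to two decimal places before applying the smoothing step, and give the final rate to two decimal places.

7.96%

Output 1.7% above potential → (y − y*) = 1.7.
i^T_t = 2.4 + 3.2 + 0.5 × (3.2 − 2.1) + 1 × 1.7
   = 2.4 + 3.2 + 0.55 + 1.7 = 7.85
i_t = 0.83 × 7.98 + 0.17 × 7.85 = 6.6234 + 1.3345 = 7.96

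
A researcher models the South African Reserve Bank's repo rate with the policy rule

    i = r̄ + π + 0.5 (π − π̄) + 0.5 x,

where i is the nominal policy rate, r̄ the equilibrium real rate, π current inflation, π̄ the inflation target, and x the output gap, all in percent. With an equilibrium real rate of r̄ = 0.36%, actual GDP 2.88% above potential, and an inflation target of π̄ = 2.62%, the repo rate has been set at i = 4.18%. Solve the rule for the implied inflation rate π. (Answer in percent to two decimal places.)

Output 2.88% above potential → x = 2.88.
Collecting π: i = r̄ + (1 + 0.5) π − 0.5 π̄ + 0.5 x
1.5 π = 4.18 − 0.36 + 0.5 × 2.62 − 0.5 × 2.88 = 3.69
π = 3.69 / 1.5 = 2.46

2.46%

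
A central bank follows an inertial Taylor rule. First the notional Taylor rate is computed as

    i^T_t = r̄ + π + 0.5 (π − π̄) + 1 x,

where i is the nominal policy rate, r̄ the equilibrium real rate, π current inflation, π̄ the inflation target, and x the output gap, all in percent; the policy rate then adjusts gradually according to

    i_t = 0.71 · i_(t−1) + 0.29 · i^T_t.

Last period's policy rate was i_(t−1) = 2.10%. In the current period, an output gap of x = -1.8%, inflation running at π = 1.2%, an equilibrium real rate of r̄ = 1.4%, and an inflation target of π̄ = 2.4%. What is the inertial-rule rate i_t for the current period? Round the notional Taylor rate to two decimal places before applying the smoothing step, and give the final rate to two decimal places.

i^T_t = 1.4 + 1.2 + 0.5 × (1.2 − 2.4) + 1 × (-1.8)
   = 1.4 + 1.2 − 0.6 − 1.8 = 0.20
i_t = 0.71 × 2.10 + 0.29 × 0.20 = 1.491 + 0.058 = 1.55

1.55%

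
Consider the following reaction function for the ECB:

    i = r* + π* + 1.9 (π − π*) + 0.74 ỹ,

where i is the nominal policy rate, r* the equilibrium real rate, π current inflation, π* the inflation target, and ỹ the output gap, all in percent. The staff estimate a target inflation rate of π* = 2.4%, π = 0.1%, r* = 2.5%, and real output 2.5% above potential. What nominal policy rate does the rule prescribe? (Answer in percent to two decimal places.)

2.38%

Output 2.5% above potential → ỹ = 2.5.
i = 2.5 + 2.4 + 1.9 × (0.1 − 2.4) + 0.74 × 2.5
   = 2.5 + 2.4 − 4.37 + 1.85 = 2.38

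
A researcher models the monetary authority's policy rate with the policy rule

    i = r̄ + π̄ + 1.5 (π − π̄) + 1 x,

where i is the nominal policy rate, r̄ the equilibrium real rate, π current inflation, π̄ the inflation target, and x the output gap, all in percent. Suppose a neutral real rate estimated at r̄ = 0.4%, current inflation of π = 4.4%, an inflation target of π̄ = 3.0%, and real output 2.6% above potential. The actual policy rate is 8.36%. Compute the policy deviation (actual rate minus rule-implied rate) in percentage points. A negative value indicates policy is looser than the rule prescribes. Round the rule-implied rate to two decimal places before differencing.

Output 2.6% above potential → x = 2.6.
i = 0.4 + 3.0 + 1.5 × (4.4 − 3.0) + 1 × 2.6
   = 0.4 + 3 + 2.1 + 2.6 = 8.10
Deviation = 8.36 − 8.10 = 0.26 pp.

0.26 pp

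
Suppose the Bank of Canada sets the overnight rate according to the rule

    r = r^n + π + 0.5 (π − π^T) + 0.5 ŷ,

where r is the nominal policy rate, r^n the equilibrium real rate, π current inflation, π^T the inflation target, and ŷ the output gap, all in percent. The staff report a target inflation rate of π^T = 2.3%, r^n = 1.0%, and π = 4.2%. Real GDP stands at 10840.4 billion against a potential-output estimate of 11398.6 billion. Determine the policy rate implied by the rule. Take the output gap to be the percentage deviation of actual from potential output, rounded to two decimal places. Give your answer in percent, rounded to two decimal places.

3.70%

Output gap = 100 × (10840.4 − 11398.6) / 11398.6 = -4.90%.
r = 1.00 + 4.20 + 0.5 × (4.20 − 2.30) + 0.5 × (-4.90)
   = 1.00 + 4.2 + 0.95 − 2.45 = 3.70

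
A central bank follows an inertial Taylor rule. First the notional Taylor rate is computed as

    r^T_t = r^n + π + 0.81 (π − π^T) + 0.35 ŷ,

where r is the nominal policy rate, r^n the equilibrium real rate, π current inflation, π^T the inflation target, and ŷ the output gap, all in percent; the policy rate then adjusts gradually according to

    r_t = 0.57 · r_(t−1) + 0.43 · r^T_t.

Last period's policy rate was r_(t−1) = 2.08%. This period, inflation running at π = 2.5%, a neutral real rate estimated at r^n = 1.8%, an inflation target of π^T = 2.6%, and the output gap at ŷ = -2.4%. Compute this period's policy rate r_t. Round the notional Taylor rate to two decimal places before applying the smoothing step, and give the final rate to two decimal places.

2.64%

r^T_t = 1.8 + 2.5 + 0.81 × (2.5 − 2.6) + 0.35 × (-2.4)
   = 1.8 + 2.5 − 0.081 − 0.84 = 3.38
r_t = 0.57 × 2.08 + 0.43 × 3.38 = 1.1856 + 1.4534 = 2.64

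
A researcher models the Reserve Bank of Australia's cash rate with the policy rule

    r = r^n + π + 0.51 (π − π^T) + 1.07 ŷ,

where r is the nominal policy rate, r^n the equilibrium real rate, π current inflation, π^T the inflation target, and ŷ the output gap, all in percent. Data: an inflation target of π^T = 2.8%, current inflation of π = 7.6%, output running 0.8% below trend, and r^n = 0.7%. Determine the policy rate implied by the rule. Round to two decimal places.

9.89%

Output 0.8% below potential → ŷ = -0.8.
r = 0.7 + 7.6 + 0.51 × (7.6 − 2.8) + 1.07 × (-0.8)
   = 0.7 + 7.6 + 2.448 − 0.856 = 9.89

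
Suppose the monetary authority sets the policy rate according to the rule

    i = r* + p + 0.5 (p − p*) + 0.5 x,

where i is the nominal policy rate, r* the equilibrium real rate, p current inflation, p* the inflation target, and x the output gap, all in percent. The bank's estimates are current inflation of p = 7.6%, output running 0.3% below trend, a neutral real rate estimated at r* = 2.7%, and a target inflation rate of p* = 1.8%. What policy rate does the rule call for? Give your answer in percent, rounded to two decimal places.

Output 0.3% below potential → x = -0.3.
i = 2.7 + 7.6 + 0.5 × (7.6 − 1.8) + 0.5 × (-0.3)
   = 2.7 + 7.6 + 2.9 − 0.15 = 13.05

13.05%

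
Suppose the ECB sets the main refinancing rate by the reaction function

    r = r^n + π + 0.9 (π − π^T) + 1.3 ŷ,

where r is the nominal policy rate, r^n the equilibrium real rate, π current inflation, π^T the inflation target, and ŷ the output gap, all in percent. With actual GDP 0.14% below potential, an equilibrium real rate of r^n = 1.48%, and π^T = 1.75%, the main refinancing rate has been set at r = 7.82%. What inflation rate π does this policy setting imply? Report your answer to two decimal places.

4.26%

Output 0.14% below potential → ŷ = -0.14.
Collecting π: r = r^n + (1 + 0.9) π − 0.9 π^T + 1.3 ŷ
1.9 π = 7.82 − 1.48 + 0.9 × 1.75 − 1.3 × (-0.14) = 8.097
π = 8.097 / 1.9 = 4.26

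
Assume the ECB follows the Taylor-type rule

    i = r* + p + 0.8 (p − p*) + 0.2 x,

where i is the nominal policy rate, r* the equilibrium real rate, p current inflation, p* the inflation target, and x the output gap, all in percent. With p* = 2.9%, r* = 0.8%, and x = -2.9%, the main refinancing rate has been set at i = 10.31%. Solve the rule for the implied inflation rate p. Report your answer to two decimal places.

Collecting p: i = r* + (1 + 0.8) p − 0.8 p* + 0.2 x
1.8 p = 10.31 − 0.8 + 0.8 × 2.9 − 0.2 × (-2.9) = 12.41
p = 12.41 / 1.8 = 6.89

6.89%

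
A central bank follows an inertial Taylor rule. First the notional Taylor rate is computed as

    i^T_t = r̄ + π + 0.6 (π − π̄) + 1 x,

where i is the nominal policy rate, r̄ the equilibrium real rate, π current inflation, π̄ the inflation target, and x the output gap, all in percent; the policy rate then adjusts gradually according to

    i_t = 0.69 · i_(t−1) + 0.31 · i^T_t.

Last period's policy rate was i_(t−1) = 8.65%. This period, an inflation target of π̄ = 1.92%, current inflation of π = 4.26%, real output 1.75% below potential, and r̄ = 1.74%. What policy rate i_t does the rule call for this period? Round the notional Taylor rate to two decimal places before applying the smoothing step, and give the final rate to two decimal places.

Output 1.75% below potential → x = -1.75.
i^T_t = 1.74 + 4.26 + 0.6 × (4.26 − 1.92) + 1 × (-1.75)
   = 1.74 + 4.26 + 1.404 − 1.75 = 5.65
i_t = 0.69 × 8.65 + 0.31 × 5.65 = 5.9685 + 1.7515 = 7.72

7.72%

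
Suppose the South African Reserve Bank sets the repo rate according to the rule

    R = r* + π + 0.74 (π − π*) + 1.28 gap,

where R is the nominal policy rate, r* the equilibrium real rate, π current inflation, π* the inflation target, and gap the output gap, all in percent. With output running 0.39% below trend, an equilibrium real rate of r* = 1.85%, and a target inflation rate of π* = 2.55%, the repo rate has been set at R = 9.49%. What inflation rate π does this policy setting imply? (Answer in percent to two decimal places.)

Output 0.39% below potential → gap = -0.39.
Collecting π: R = r* + (1 + 0.74) π − 0.74 π* + 1.28 gap
1.74 π = 9.49 − 1.85 + 0.74 × 2.55 − 1.28 × (-0.39) = 10.0262
π = 10.0262 / 1.74 = 5.76

5.76%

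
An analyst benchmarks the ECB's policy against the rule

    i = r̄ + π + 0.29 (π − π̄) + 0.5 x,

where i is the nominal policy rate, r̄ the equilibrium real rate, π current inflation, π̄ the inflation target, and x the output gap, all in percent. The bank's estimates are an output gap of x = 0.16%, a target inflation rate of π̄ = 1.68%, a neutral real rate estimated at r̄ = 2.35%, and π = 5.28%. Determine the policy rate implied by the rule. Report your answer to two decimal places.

8.75%

i = 2.35 + 5.28 + 0.29 × (5.28 − 1.68) + 0.5 × 0.16
   = 2.35 + 5.28 + 1.044 + 0.08 = 8.75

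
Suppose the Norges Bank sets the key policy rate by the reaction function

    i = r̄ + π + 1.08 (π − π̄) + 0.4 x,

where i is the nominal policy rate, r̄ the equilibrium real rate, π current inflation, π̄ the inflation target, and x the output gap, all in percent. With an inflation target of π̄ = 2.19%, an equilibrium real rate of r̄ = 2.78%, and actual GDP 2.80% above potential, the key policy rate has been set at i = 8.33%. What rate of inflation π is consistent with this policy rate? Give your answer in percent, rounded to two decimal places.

Output 2.80% above potential → x = 2.80.
Collecting π: i = r̄ + (1 + 1.08) π − 1.08 π̄ + 0.4 x
2.08 π = 8.33 − 2.78 + 1.08 × 2.19 − 0.4 × 2.80 = 6.7952
π = 6.7952 / 2.08 = 3.27

3.27%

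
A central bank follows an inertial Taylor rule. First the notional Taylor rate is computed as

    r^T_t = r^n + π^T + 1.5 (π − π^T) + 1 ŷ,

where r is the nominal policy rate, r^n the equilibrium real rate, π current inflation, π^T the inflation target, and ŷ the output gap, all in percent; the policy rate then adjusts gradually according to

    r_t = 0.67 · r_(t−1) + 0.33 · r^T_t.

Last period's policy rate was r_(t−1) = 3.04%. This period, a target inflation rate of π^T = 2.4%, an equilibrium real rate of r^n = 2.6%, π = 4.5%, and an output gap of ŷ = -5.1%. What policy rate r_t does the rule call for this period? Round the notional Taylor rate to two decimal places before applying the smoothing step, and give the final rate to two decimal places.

r^T_t = 2.6 + 2.4 + 1.5 × (4.5 − 2.4) + 1 × (-5.1)
   = 2.6 + 2.4 + 3.15 − 5.1 = 3.05
r_t = 0.67 × 3.04 + 0.33 × 3.05 = 2.0368 + 1.0065 = 3.04

3.04%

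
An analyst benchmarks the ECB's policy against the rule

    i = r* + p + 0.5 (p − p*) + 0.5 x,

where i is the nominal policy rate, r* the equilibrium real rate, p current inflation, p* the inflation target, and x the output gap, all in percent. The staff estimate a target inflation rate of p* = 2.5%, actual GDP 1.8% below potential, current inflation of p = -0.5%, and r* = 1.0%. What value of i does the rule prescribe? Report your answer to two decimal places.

-1.90%

Output 1.8% below potential → x = -1.8.
i = 1.0 + (-0.5) + 0.5 × (-0.5 − 2.5) + 0.5 × (-1.8)
   = 1.0 − 0.5 − 1.5 − 0.9 = -1.90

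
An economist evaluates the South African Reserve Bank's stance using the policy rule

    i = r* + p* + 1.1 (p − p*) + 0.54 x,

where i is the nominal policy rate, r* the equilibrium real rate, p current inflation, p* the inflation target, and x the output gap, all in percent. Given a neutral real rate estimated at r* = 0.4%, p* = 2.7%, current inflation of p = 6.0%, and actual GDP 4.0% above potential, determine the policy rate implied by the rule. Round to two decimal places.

Output 4.0% above potential → x = 4.0.
i = 0.4 + 2.7 + 1.1 × (6.0 − 2.7) + 0.54 × 4.0
   = 0.4 + 2.7 + 3.63 + 2.16 = 8.89

8.89%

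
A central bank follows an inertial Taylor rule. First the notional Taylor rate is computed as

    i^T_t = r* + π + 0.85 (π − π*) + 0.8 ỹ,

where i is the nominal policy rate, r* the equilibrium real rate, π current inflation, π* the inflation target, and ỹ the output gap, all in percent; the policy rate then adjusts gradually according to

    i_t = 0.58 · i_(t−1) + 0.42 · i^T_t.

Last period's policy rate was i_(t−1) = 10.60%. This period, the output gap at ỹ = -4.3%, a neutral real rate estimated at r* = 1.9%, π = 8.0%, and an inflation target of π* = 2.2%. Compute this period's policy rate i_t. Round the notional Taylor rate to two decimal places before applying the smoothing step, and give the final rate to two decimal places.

10.93%

i^T_t = 1.9 + 8.0 + 0.85 × (8.0 − 2.2) + 0.8 × (-4.3)
   = 1.9 + 8 + 4.93 − 3.44 = 11.39
i_t = 0.58 × 10.60 + 0.42 × 11.39 = 6.148 + 4.7838 = 10.93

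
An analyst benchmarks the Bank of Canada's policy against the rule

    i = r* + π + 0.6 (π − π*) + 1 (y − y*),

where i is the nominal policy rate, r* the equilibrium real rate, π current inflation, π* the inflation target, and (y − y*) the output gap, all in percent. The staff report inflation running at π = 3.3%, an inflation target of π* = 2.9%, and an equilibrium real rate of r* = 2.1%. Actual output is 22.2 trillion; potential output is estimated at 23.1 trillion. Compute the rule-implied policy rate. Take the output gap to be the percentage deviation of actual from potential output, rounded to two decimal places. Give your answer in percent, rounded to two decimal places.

1.74%

Output gap = 100 × (22.2 − 23.1) / 23.1 = -3.90%.
i = 2.10 + 3.30 + 0.6 × (3.30 − 2.90) + 1 × (-3.90)
   = 2.10 + 3.3 + 0.24 − 3.9 = 1.74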